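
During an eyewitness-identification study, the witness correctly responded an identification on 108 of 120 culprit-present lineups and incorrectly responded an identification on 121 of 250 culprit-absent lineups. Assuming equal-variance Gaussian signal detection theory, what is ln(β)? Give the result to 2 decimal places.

ln β = -0.82

H = 108/120 = 0.9000
FA = 121/250 = 0.4840
z(0.9000) = 1.282, z(0.4840) = -0.040
ln β = −½·[z(H)² − z(FA)²] = −0.5 × (1.644 − 0.002) = -0.821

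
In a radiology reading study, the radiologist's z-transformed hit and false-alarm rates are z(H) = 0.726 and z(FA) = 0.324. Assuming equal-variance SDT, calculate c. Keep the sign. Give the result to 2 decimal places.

c = -0.53

c = −½·[z(H) + z(FA)] = −½·(0.726 + 0.324) = -0.525
c < 0: the radiologist has a liberal response bias.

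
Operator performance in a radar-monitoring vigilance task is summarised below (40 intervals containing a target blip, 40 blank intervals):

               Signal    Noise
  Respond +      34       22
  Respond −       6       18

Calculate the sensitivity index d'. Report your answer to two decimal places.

d' = 0.91

H = 34/40 = 0.8500
FA = 22/40 = 0.5500
Φ⁻¹(H) = 1.036
Φ⁻¹(FA) = 0.126
d' = z(H) − z(FA) = 1.036 − 0.126 = 0.910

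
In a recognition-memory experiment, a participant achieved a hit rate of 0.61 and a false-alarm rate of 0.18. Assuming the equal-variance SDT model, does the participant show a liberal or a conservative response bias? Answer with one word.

z(H) = 0.279, z(FA) = -0.915
c = −½·(z(H) + z(FA)) = 0.318
c > 0 → conservative criterion (biased toward responding “no”).

conservative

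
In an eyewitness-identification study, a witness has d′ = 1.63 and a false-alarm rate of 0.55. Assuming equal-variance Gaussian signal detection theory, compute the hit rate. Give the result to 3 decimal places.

hit rate = 0.960

z(false-alarm rate) = z(0.55) = 0.1257
z(H) = z(FA) + d' = 0.1257 + 1.63 = 1.7557
hit rate = Φ(1.7557) = 0.9604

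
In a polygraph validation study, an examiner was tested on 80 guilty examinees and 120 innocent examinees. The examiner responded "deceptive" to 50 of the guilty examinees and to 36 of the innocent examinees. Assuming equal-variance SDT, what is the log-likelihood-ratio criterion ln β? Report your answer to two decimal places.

H = 50/80 = 0.6250
FA = 36/120 = 0.3000
z(H) = z(0.6250) = 0.319
z(FA) = z(0.3000) = -0.524
ln β = −½·[z(H)² − z(FA)²] = −0.5 × (0.102 − 0.275) = 0.0865

ln β = 0.09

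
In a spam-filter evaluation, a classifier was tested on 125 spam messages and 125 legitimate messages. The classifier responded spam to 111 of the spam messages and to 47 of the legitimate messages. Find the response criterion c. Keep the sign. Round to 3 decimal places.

c = -0.450

H = 111/125 = 0.8880
FA = 47/125 = 0.3760
Φ⁻¹(0.8880) = 1.2160, Φ⁻¹(0.3760) = -0.3160
c = −½·[z(H) + z(FA)] = −0.5 × (1.2160 + (-0.3160)) = -0.4500
c < 0: the classifier has a liberal response bias.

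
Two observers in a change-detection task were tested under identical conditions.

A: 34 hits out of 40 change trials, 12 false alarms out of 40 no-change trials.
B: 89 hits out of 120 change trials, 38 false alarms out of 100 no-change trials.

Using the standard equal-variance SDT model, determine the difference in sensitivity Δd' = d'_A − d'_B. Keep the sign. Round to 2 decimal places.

Δd' = 0.61

A: z(0.8500) = 1.036, z(0.3000) = -0.524, d' = 1.560
B: z(0.7417) = 0.649, z(0.3800) = -0.305, d' = 0.954
Δd' = d'_A − d'_B = 1.560 − 0.954 = 0.606
A has the higher sensitivity.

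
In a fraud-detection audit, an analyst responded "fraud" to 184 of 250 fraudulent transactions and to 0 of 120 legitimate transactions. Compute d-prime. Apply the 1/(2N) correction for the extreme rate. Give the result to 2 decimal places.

The false-alarm rate is 0/120 = 0, so apply the 1/(2N) correction: FA → 1/(2·120) = 0.00417.
z(H) = z(0.73600) = 0.631
z(FA) = z(0.00417) = -2.638
d' = 0.631 − (-2.638) = 3.269

d-prime = 3.27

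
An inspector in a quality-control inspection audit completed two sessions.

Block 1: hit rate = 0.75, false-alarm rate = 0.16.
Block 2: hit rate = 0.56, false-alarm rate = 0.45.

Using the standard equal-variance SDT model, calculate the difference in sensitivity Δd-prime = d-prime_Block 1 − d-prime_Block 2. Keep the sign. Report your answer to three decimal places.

Δd-prime = 1.392

Block 1: z(0.75) = 0.6745, z(0.16) = -0.9945, d' = 1.6690
Block 2: z(0.56) = 0.1510, z(0.45) = -0.1257, d' = 0.2767
Δd' = d'_Block 1 − d'_Block 2 = 1.6690 − 0.2767 = 1.3923
Block 1 has the higher sensitivity.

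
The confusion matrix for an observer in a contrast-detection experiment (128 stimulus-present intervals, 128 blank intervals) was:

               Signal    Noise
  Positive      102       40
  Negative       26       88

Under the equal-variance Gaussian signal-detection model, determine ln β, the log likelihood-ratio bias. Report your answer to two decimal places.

H = 102/128 = 0.7969
FA = 40/128 = 0.3125
z(H) = 0.831
z(FA) = -0.489
ln β = −½·[z(H)² − z(FA)²] = −0.5 × (0.691 − 0.239) = -0.226

ln β = -0.23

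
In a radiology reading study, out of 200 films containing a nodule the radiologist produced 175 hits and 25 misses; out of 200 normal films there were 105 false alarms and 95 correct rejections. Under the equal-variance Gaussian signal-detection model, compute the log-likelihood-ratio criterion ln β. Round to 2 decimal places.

ln β = -0.66

H = 175/200 = 0.8750
FA = 105/200 = 0.5250
Φ⁻¹(0.8750) = 1.150, Φ⁻¹(0.5250) = 0.063
ln β = −½·[z(H)² − z(FA)²] = −0.5 × (1.323 − 0.004) = -0.6595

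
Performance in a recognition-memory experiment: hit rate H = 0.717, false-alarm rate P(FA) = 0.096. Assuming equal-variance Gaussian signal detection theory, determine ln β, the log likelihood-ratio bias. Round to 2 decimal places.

ln β = 0.69

z(0.717) = 0.574, z(0.096) = -1.305
ln β = −½·[z(H)² − z(FA)²] = −0.5 × (0.329 − 1.703) = 0.687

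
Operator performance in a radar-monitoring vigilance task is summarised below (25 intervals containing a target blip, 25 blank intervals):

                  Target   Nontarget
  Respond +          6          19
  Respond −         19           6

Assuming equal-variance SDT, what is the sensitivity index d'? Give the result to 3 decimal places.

H = 6/25 = 0.2400
FA = 19/25 = 0.7600
z(0.2400) = -0.7063, z(0.7600) = 0.7063
d' = z(H) − z(FA) = -0.7063 − 0.7063 = -1.4126

d' = -1.413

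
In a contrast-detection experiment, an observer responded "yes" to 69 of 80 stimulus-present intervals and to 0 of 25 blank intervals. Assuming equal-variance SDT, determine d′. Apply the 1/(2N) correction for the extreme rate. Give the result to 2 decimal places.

d′ = 3.15

The false-alarm rate is 0/25 = 0, so apply the 1/(2N) correction: FA → 1/(2·25) = 0.02000.
z(H) = z(0.86250) = 1.092
z(FA) = z(0.02000) = -2.054
d' = 1.092 − (-2.054) = 3.146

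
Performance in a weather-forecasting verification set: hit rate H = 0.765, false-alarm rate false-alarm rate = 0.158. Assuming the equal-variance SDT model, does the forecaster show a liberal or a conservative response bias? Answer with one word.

z(H) = 0.722, z(FA) = -1.003
c = −½·(z(H) + z(FA)) = 0.1405
c > 0 → conservative criterion (biased toward responding “no”).

conservative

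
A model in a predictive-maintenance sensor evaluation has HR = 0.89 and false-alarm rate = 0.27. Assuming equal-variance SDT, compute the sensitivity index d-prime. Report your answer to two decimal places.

Φ⁻¹(H) = Φ⁻¹(0.89) = 1.2265
Φ⁻¹(FA) = Φ⁻¹(0.27) = -0.6128
d' = z(H) − z(FA) = 1.2265 − (-0.6128) = 1.8393

d-prime = 1.84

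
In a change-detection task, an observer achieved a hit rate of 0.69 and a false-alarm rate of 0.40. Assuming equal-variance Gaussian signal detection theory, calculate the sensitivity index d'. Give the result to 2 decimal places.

z(H) = z(0.69) = 0.496
z(FA) = z(0.40) = -0.253
d' = z(H) − z(FA) = 0.496 − (-0.253) = 0.749

d' = 0.75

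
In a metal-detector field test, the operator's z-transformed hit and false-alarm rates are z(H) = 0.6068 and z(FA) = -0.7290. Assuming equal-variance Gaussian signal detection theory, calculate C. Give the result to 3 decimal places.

C = 0.061

c = −½·[z(H) + z(FA)] = −½·(0.6068 + (-0.7290)) = 0.0611
c > 0: the operator has a conservative response bias.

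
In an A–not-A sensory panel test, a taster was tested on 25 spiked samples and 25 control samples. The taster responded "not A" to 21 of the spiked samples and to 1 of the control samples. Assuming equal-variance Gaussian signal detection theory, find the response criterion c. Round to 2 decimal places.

c = 0.38

H = 21/25 = 0.8400
FA = 1/25 = 0.0400
z(0.8400) = 0.9945, z(0.0400) = -1.7507
c = −½·[z(H) + z(FA)] = −0.5 × (0.9945 + (-1.7507)) = 0.3781
c > 0: the taster has a conservative response bias.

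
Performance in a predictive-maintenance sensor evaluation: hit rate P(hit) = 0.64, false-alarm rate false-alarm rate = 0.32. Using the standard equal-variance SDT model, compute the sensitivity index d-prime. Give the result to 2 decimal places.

d-prime = 0.83

z(0.64) = 0.358, z(0.32) = -0.468
d' = z(H) − z(FA) = 0.358 − (-0.468) = 0.826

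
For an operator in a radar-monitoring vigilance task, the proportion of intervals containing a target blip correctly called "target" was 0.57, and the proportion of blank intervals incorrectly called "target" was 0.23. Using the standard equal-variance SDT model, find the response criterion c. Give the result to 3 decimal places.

c = 0.281

Φ⁻¹(0.57) = 0.1764, Φ⁻¹(0.23) = -0.7388
c = −½·[z(H) + z(FA)] = −0.5 × (0.1764 + (-0.7388)) = 0.2812
c > 0: the operator has a conservative response bias.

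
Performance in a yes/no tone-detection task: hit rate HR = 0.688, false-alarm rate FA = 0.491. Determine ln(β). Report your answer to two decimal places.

ln β = -0.12

z(H) = z(0.688) = 0.490
z(FA) = z(0.491) = -0.023
ln β = −½·[z(H)² − z(FA)²] = −0.5 × (0.240 − 0.001) = -0.1195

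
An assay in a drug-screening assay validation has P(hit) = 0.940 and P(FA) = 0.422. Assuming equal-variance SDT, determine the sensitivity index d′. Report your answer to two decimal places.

d′ = 1.75

Φ⁻¹(H) = Φ⁻¹(0.940) = 1.555
Φ⁻¹(FA) = Φ⁻¹(0.422) = -0.197
d' = z(H) − z(FA) = 1.555 − (-0.197) = 1.752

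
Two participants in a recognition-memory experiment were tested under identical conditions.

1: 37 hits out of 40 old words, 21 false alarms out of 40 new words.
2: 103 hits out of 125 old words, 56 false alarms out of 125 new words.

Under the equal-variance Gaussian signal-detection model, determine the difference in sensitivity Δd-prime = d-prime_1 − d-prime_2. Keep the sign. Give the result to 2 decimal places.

1: z(0.9250) = 1.440, z(0.5250) = 0.063, d' = 1.377
2: z(0.8240) = 0.931, z(0.4480) = -0.131, d' = 1.062
Δd' = d'_1 − d'_2 = 1.377 − 1.062 = 0.315
1 has the higher sensitivity.

Δd-prime = 0.32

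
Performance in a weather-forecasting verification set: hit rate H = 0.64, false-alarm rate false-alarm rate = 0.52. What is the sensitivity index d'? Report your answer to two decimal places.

z(H) = z(0.64) = 0.358
z(FA) = z(0.52) = 0.050
d' = z(H) − z(FA) = 0.358 − 0.050 = 0.308

d' = 0.31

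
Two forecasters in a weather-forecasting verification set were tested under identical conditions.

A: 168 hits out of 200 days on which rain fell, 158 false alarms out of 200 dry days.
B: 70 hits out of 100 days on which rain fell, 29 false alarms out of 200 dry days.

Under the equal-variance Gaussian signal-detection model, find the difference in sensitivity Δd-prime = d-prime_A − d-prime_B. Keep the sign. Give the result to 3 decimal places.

A: z(0.8400) = 0.9945, z(0.7900) = 0.8064, d' = 0.1881
B: z(0.7000) = 0.5244, z(0.1450) = -1.0581, d' = 1.5825
Δd' = d'_A − d'_B = 0.1881 − 1.5825 = -1.3944
B has the higher sensitivity.

Δd-prime = -1.394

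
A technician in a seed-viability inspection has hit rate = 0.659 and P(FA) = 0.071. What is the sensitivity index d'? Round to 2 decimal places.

Φ⁻¹(H) = Φ⁻¹(0.659) = 0.410
Φ⁻¹(FA) = Φ⁻¹(0.071) = -1.468
d' = z(H) − z(FA) = 0.410 − (-1.468) = 1.878

d' = 1.88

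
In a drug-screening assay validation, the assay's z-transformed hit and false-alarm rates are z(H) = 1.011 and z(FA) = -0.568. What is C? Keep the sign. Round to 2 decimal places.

c = −½·[z(H) + z(FA)] = −½·(1.011 + (-0.568)) = -0.2215

C = -0.22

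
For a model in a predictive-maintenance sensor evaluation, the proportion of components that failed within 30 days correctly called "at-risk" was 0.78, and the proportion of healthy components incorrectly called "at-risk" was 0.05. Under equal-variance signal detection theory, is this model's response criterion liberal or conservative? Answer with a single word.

z(H) = 0.772, z(FA) = -1.645
c = −½·(z(H) + z(FA)) = 0.4365
c > 0 → conservative criterion (biased toward responding “no”).

conservative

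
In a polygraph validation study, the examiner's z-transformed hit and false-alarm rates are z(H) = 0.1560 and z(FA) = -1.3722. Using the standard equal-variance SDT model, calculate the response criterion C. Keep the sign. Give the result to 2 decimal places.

C = 0.61

c = −½·[z(H) + z(FA)] = −½·(0.1560 + (-1.3722)) = 0.6081
c > 0: the examiner has a conservative response bias.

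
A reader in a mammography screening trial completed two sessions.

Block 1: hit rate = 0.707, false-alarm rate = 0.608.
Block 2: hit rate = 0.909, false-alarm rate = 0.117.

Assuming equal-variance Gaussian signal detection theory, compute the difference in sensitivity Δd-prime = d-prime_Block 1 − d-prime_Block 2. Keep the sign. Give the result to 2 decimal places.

Block 1: z(0.707) = 0.545, z(0.608) = 0.274, d' = 0.271
Block 2: z(0.909) = 1.335, z(0.117) = -1.190, d' = 2.525
Δd' = d'_Block 1 − d'_Block 2 = 0.271 − 2.525 = -2.254
Block 2 has the higher sensitivity.

Δd-prime = -2.25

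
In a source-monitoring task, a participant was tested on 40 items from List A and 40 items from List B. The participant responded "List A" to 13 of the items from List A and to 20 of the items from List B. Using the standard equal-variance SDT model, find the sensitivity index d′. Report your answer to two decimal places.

H = 13/40 = 0.3250
FA = 20/40 = 0.5000
Φ⁻¹(0.3250) = -0.454, Φ⁻¹(0.5000) = 0.000
d' = z(H) − z(FA) = -0.454 − 0.000 = -0.454

d′ = -0.45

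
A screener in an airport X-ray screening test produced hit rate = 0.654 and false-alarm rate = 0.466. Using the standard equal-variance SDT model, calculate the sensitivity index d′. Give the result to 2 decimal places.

d′ = 0.48

Φ⁻¹(H) = Φ⁻¹(0.654) = 0.3961
Φ⁻¹(FA) = Φ⁻¹(0.466) = -0.0853
d' = z(H) − z(FA) = 0.3961 − (-0.0853) = 0.4814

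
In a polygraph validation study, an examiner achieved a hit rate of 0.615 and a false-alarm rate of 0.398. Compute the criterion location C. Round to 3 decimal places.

z(H) = z(0.615) = 0.2924
z(FA) = z(0.398) = -0.2585
c = −½·[z(H) + z(FA)] = −0.5 × (0.2924 + (-0.2585)) = -0.01695
c < 0: the examiner has a liberal response bias.

C = -0.017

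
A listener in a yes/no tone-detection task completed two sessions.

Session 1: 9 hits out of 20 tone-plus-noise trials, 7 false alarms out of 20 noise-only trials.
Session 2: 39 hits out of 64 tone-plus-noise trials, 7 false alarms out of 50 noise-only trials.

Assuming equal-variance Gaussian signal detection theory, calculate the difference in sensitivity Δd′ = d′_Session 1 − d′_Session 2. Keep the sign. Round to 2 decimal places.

Δd′ = -1.10

Session 1: z(0.4500) = -0.126, z(0.3500) = -0.385, d' = 0.259
Session 2: z(0.6094) = 0.278, z(0.1400) = -1.080, d' = 1.358
Δd' = d'_Session 1 − d'_Session 2 = 0.259 − 1.358 = -1.099
Session 2 has the higher sensitivity.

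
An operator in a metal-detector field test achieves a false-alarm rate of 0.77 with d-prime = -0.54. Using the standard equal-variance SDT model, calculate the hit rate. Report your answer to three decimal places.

hit rate = 0.579

z(false-alarm rate) = z(0.77) = 0.7388
z(H) = z(FA) + d' = 0.7388 + (-0.54) = 0.1988
hit rate = Φ(0.1988) = 0.5788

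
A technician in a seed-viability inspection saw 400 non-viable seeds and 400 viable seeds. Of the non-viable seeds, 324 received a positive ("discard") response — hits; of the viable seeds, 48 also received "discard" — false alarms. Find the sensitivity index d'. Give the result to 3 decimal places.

d' = 2.053

H = 324/400 = 0.8100
FA = 48/400 = 0.1200
z(H) = z(0.8100) = 0.8779
z(FA) = z(0.1200) = -1.1750
d' = z(H) − z(FA) = 0.8779 − (-1.1750) = 2.0529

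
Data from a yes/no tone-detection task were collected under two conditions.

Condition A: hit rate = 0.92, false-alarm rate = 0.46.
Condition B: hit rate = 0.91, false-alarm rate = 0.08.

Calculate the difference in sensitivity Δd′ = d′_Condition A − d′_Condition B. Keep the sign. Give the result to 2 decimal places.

Condition A: z(0.92) = 1.405, z(0.46) = -0.100, d' = 1.505
Condition B: z(0.91) = 1.341, z(0.08) = -1.405, d' = 2.746
Δd' = d'_Condition A − d'_Condition B = 1.505 − 2.746 = -1.241
Condition B has the higher sensitivity.

Δd′ = -1.24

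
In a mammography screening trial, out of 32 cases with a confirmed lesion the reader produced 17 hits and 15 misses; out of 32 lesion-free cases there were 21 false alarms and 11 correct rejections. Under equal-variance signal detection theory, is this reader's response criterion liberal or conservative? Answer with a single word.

liberal

z(H) = 0.078, z(FA) = 0.402
c = −½·(z(H) + z(FA)) = -0.240
c < 0 → liberal criterion (biased toward responding “yes”).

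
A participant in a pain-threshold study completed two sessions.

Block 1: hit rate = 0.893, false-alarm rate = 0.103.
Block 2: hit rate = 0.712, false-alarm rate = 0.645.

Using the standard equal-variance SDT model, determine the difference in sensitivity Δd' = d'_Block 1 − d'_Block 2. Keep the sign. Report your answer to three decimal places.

Block 1: z(0.893) = 1.2426, z(0.103) = -1.2646, d' = 2.5072
Block 2: z(0.712) = 0.5592, z(0.645) = 0.3719, d' = 0.1873
Δd' = d'_Block 1 − d'_Block 2 = 2.5072 − 0.1873 = 2.3199
Block 1 has the higher sensitivity.

Δd' = 2.320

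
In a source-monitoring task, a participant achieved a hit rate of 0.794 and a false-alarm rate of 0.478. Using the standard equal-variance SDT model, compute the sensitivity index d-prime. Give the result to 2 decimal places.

z(H) = z(0.794) = 0.820
z(FA) = z(0.478) = -0.055
d' = z(H) − z(FA) = 0.820 − (-0.055) = 0.875

d-prime = 0.88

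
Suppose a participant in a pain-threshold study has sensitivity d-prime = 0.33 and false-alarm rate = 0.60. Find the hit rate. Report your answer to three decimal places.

z(false-alarm rate) = z(0.60) = 0.2533
z(H) = z(FA) + d' = 0.2533 + 0.33 = 0.5833
hit rate = Φ(0.5833) = 0.7202

hit rate = 0.720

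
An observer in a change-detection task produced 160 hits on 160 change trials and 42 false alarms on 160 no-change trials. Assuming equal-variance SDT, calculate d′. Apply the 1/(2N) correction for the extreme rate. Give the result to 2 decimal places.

The hit rate is 160/160 = 1, so apply the 1/(2N) correction: H → 1 − 1/(2·160) = 0.99687.
z(H) = z(0.99687) = 2.734
z(FA) = z(0.26250) = -0.636
d' = 2.734 − (-0.636) = 3.370

d′ = 3.37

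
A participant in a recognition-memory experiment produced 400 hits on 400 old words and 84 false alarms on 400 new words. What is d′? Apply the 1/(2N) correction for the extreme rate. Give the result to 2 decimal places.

The hit rate is 400/400 = 1, so apply the 1/(2N) correction: H → 1 − 1/(2·400) = 0.99875.
z(H) = z(0.99875) = 3.023
z(FA) = z(0.21000) = -0.806
d' = 3.023 − (-0.806) = 3.829

d′ = 3.83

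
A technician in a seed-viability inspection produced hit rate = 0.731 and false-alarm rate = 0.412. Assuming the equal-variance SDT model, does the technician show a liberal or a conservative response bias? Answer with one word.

z(H) = 0.616, z(FA) = -0.222
c = −½·(z(H) + z(FA)) = -0.197
c < 0 → liberal criterion (biased toward responding “yes”).

liberal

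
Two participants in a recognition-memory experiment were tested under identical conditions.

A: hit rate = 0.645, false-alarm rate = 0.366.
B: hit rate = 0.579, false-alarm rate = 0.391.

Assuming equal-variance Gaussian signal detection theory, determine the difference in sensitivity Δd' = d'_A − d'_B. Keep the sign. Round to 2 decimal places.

Δd' = 0.24

A: z(0.645) = 0.372, z(0.366) = -0.342, d' = 0.714
B: z(0.579) = 0.199, z(0.391) = -0.277, d' = 0.476
Δd' = d'_A − d'_B = 0.714 − 0.476 = 0.238
A has the higher sensitivity.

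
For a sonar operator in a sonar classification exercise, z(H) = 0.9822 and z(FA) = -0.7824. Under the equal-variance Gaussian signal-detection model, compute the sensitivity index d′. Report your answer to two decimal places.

d' = z(H) − z(FA) = 0.9822 − (-0.7824) = 1.7646

d′ = 1.76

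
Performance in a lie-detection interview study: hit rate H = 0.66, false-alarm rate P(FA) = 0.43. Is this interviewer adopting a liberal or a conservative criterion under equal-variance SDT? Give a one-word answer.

z(H) = 0.412, z(FA) = -0.176
c = −½·(z(H) + z(FA)) = -0.118
c < 0 → liberal criterion (biased toward responding “yes”).

liberal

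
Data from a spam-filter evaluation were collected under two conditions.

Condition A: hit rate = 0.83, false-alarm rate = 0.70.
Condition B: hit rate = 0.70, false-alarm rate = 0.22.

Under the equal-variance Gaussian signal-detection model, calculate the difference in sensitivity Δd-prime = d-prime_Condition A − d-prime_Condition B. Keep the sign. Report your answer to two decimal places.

Condition A: z(0.83) = 0.954, z(0.70) = 0.524, d' = 0.430
Condition B: z(0.70) = 0.524, z(0.22) = -0.772, d' = 1.296
Δd' = d'_Condition A − d'_Condition B = 0.430 − 1.296 = -0.866
Condition B has the higher sensitivity.

Δd-prime = -0.87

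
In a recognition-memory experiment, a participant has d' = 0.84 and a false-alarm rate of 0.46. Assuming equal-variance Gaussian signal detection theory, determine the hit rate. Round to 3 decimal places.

hit rate = 0.770

z(false-alarm rate) = z(0.46) = -0.1004
z(H) = z(FA) + d' = -0.1004 + 0.84 = 0.7396
hit rate = Φ(0.7396) = 0.7702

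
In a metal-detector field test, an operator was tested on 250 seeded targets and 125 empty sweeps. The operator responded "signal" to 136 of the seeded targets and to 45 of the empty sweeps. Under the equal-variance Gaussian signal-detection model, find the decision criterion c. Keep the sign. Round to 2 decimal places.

H = 136/250 = 0.5440
FA = 45/125 = 0.3600
z(H) = z(0.5440) = 0.111
z(FA) = z(0.3600) = -0.358
c = −½·[z(H) + z(FA)] = −0.5 × (0.111 + (-0.358)) = 0.1235
c > 0: the operator has a conservative response bias.

c = 0.12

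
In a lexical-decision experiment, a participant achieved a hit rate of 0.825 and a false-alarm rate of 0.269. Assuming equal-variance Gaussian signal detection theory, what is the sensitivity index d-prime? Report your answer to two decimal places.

d-prime = 1.55

Φ⁻¹(H) = 0.935
Φ⁻¹(FA) = -0.616
d' = z(H) − z(FA) = 0.935 − (-0.616) = 1.551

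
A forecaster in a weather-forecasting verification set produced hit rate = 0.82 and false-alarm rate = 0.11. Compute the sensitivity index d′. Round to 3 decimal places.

d′ = 2.142

z(H) = 0.9154
z(FA) = -1.2265
d' = z(H) − z(FA) = 0.9154 − (-1.2265) = 2.1419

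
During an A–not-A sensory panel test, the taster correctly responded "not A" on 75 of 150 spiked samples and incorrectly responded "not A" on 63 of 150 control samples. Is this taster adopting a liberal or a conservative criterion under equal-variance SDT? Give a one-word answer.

z(H) = 0.000, z(FA) = -0.202
c = −½·(z(H) + z(FA)) = 0.101
c > 0 → conservative criterion (biased toward responding “no”).

conservative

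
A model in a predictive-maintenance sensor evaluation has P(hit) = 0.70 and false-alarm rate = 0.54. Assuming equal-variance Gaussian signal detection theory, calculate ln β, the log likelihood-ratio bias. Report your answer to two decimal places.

ln β = -0.13

Φ⁻¹(H) = 0.524
Φ⁻¹(FA) = 0.100
ln β = −½·[z(H)² − z(FA)²] = −0.5 × (0.275 − 0.010) = -0.1325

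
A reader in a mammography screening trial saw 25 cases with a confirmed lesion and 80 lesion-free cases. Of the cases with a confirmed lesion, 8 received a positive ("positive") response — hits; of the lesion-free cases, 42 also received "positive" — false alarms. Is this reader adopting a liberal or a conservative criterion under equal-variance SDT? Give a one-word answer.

conservative

z(H) = -0.468, z(FA) = 0.063
c = −½·(z(H) + z(FA)) = 0.2025
c > 0 → conservative criterion (biased toward responding “no”).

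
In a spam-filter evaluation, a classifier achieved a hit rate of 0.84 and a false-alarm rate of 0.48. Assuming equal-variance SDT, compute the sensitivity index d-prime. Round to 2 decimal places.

d-prime = 1.04

z(0.84) = 0.9945, z(0.48) = -0.0502
d' = z(H) − z(FA) = 0.9945 − (-0.0502) = 1.0447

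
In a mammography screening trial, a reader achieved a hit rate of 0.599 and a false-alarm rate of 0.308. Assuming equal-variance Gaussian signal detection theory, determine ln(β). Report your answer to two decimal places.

Φ⁻¹(H) = Φ⁻¹(0.599) = 0.251
Φ⁻¹(FA) = Φ⁻¹(0.308) = -0.502
ln β = −½·[z(H)² − z(FA)²] = −0.5 × (0.063 − 0.252) = 0.0945

ln β = 0.09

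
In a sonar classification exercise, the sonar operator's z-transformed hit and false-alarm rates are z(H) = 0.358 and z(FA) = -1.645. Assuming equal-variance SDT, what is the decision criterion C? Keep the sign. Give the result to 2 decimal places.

C = 0.64

c = −½·[z(H) + z(FA)] = −½·(0.358 + (-1.645)) = 0.6435
c > 0: the sonar operator has a conservative response bias.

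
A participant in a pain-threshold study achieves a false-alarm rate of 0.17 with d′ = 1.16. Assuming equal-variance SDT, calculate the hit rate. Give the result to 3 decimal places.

z(false-alarm rate) = z(0.17) = -0.9542
z(H) = z(FA) + d' = -0.9542 + 1.16 = 0.2058
hit rate = Φ(0.2058) = 0.5815

hit rate = 0.582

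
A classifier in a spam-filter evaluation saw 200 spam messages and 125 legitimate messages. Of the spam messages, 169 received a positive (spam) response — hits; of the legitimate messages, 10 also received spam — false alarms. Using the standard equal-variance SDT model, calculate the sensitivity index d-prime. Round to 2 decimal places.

H = 169/200 = 0.8450
FA = 10/125 = 0.0800
Φ⁻¹(H) = Φ⁻¹(0.8450) = 1.0152
Φ⁻¹(FA) = Φ⁻¹(0.0800) = -1.4051
d' = z(H) − z(FA) = 1.0152 − (-1.4051) = 2.4203

d-prime = 2.42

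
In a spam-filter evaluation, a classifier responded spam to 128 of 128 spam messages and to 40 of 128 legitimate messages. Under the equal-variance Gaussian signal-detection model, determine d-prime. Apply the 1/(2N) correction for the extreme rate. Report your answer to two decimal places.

The hit rate is 128/128 = 1, so apply the 1/(2N) correction: H → 1 − 1/(2·128) = 0.99609.
z(H) = z(0.99609) = 2.660
z(FA) = z(0.31250) = -0.489
d' = 2.660 − (-0.489) = 3.149

d-prime = 3.15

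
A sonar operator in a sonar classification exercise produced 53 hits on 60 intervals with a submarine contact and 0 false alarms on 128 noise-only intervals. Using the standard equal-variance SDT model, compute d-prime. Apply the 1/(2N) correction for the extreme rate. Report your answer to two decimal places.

d-prime = 3.85

The false-alarm rate is 0/128 = 0, so apply the 1/(2N) correction: FA → 1/(2·128) = 0.00391.
z(H) = z(0.88333) = 1.192
z(FA) = z(0.00391) = -2.660
d' = 1.192 − (-2.660) = 3.852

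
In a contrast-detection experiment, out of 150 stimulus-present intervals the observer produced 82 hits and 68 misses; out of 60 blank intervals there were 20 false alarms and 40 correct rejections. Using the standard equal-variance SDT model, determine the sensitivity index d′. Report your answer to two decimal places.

H = 82/150 = 0.5467
FA = 20/60 = 0.3333
z(H) = z(0.5467) = 0.1173
z(FA) = z(0.3333) = -0.4308
d' = z(H) − z(FA) = 0.1173 − (-0.4308) = 0.5481

d′ = 0.55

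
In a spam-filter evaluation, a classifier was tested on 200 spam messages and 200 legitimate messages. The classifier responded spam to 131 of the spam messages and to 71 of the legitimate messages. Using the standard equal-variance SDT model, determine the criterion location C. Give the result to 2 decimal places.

H = 131/200 = 0.6550
FA = 71/200 = 0.3550
z(0.6550) = 0.399, z(0.3550) = -0.372
c = −½·[z(H) + z(FA)] = −0.5 × (0.399 + (-0.372)) = -0.0135
c < 0: the classifier has a liberal response bias.

C = -0.01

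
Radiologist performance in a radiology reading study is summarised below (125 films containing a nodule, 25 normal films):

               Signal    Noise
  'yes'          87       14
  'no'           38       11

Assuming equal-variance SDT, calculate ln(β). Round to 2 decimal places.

H = 87/125 = 0.6960
FA = 14/25 = 0.5600
z(0.6960) = 0.513, z(0.5600) = 0.151
ln β = −½·[z(H)² − z(FA)²] = −0.5 × (0.263 − 0.023) = -0.120

ln β = -0.12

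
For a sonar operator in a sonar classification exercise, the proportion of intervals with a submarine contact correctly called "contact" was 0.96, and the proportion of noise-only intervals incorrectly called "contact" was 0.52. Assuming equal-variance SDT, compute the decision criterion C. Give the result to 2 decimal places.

C = -0.90

z(H) = z(0.96) = 1.751
z(FA) = z(0.52) = 0.050
c = −½·[z(H) + z(FA)] = −0.5 × (1.751 + 0.050) = -0.9005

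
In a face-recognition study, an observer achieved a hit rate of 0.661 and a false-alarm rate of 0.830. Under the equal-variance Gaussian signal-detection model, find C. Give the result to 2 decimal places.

C = -0.68

Φ⁻¹(H) = Φ⁻¹(0.661) = 0.415
Φ⁻¹(FA) = Φ⁻¹(0.830) = 0.954
c = −½·[z(H) + z(FA)] = −0.5 × (0.415 + 0.954) = -0.6845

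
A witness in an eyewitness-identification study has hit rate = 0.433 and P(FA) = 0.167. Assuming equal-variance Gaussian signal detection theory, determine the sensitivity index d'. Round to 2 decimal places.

d' = 0.80

Φ⁻¹(H) = -0.169
Φ⁻¹(FA) = -0.966
d' = z(H) − z(FA) = -0.169 − (-0.966) = 0.797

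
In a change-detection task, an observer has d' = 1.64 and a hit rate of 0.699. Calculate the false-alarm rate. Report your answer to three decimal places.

z(hit rate) = z(0.699) = 0.5215
z(FA) = z(H) − d' = 0.5215 − 1.64 = -1.1185
false-alarm rate = Φ(-1.1185) = 0.1317

false-alarm rate = 0.132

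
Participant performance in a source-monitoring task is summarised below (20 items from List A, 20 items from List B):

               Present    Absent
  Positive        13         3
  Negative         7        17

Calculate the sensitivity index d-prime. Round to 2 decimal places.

H = 13/20 = 0.6500
FA = 3/20 = 0.1500
Φ⁻¹(H) = 0.3853
Φ⁻¹(FA) = -1.0364
d' = z(H) − z(FA) = 0.3853 − (-1.0364) = 1.4217

d-prime = 1.42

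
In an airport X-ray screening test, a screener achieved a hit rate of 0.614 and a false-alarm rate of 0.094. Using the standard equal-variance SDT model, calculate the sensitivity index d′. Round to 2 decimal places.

d′ = 1.61

z(H) = z(0.614) = 0.2898
z(FA) = z(0.094) = -1.3165
d' = z(H) − z(FA) = 0.2898 − (-1.3165) = 1.6063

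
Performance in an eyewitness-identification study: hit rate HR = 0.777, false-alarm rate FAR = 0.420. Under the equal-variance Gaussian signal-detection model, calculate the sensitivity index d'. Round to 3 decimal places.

z(H) = z(0.777) = 0.7621
z(FA) = z(0.420) = -0.2019
d' = z(H) − z(FA) = 0.7621 − (-0.2019) = 0.9640

d' = 0.964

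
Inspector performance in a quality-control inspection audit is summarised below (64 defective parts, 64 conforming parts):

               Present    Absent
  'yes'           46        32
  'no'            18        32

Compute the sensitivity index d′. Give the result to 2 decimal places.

d′ = 0.58

H = 46/64 = 0.7188
FA = 32/64 = 0.5000
Φ⁻¹(0.7188) = 0.579, Φ⁻¹(0.5000) = 0.000
d' = z(H) − z(FA) = 0.579 − 0.000 = 0.579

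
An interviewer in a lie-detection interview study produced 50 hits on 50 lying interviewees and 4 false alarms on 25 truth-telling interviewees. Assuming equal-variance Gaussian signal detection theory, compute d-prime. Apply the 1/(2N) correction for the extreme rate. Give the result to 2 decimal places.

d-prime = 3.32

The hit rate is 50/50 = 1, so apply the 1/(2N) correction: H → 1 − 1/(2·50) = 0.99000.
z(H) = z(0.99000) = 2.326
z(FA) = z(0.16000) = -0.994
d' = 2.326 − (-0.994) = 3.320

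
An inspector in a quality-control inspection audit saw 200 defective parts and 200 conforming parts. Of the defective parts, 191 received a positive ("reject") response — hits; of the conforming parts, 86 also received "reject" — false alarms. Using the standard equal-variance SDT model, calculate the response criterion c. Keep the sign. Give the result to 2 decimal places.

c = -0.76

H = 191/200 = 0.9550
FA = 86/200 = 0.4300
z(H) = z(0.9550) = 1.6954
z(FA) = z(0.4300) = -0.1764
c = −½·[z(H) + z(FA)] = −0.5 × (1.6954 + (-0.1764)) = -0.7595
c < 0: the inspector has a liberal response bias.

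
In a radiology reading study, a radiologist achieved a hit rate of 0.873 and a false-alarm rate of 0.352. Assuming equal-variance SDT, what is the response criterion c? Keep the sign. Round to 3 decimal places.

Φ⁻¹(H) = 1.1407
Φ⁻¹(FA) = -0.3799
c = −½·[z(H) + z(FA)] = −0.5 × (1.1407 + (-0.3799)) = -0.3804

c = -0.380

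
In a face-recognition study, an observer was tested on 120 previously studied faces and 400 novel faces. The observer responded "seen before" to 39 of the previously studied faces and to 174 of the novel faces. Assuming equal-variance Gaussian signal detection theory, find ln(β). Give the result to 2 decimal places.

ln β = -0.09

H = 39/120 = 0.3250
FA = 174/400 = 0.4350
z(H) = z(0.3250) = -0.454
z(FA) = z(0.4350) = -0.164
ln β = −½·[z(H)² − z(FA)²] = −0.5 × (0.206 − 0.027) = -0.0895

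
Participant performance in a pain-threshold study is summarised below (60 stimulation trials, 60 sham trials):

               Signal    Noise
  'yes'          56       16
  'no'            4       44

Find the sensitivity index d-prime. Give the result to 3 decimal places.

H = 56/60 = 0.9333
FA = 16/60 = 0.2667
z(H) = 1.5008
z(FA) = -0.6228
d' = z(H) − z(FA) = 1.5008 − (-0.6228) = 2.1236

d-prime = 2.124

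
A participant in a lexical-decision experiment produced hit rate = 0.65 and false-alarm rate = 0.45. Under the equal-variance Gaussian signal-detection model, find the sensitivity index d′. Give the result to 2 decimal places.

z(H) = 0.385
z(FA) = -0.126
d' = z(H) − z(FA) = 0.385 − (-0.126) = 0.511

d′ = 0.51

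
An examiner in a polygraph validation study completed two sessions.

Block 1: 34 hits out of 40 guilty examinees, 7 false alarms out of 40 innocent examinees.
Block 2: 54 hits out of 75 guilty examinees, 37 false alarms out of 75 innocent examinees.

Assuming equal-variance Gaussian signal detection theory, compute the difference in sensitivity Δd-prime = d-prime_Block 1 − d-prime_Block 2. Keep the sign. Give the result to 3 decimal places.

Δd-prime = 1.371

Block 1: z(0.8500) = 1.0364, z(0.1750) = -0.9346, d' = 1.9710
Block 2: z(0.7200) = 0.5828, z(0.4933) = -0.0168, d' = 0.5996
Δd' = d'_Block 1 − d'_Block 2 = 1.9710 − 0.5996 = 1.3714
Block 1 has the higher sensitivity.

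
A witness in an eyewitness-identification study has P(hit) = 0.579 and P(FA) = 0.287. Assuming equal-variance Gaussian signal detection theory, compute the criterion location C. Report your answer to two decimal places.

C = 0.18

z(H) = z(0.579) = 0.199
z(FA) = z(0.287) = -0.562
c = −½·[z(H) + z(FA)] = −0.5 × (0.199 + (-0.562)) = 0.1815
c > 0: the witness has a conservative response bias.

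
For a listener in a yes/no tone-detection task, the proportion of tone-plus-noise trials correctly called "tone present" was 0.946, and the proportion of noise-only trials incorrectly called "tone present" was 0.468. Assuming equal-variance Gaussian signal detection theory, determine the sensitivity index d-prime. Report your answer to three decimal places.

Φ⁻¹(H) = 1.6072
Φ⁻¹(FA) = -0.0803
d' = z(H) − z(FA) = 1.6072 − (-0.0803) = 1.6875

d-prime = 1.688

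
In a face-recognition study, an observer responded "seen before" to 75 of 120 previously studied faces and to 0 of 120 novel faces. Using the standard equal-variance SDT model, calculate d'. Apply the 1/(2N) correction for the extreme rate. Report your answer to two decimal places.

d' = 2.96

The false-alarm rate is 0/120 = 0, so apply the 1/(2N) correction: FA → 1/(2·120) = 0.00417.
z(H) = z(0.62500) = 0.319
z(FA) = z(0.00417) = -2.638
d' = 0.319 − (-2.638) = 2.957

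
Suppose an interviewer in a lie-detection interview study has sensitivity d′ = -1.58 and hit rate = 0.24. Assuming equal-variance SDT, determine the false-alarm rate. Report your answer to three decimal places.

z(hit rate) = z(0.24) = -0.7063
z(FA) = z(H) − d' = -0.7063 − (-1.58) = 0.8737
false-alarm rate = Φ(0.8737) = 0.8089

false-alarm rate = 0.809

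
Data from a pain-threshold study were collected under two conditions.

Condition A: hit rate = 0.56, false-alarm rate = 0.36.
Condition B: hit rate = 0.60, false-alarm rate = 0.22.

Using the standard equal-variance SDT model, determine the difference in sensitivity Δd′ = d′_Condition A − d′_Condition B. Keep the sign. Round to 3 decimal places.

Condition A: z(0.56) = 0.1510, z(0.36) = -0.3585, d' = 0.5095
Condition B: z(0.60) = 0.2533, z(0.22) = -0.7722, d' = 1.0255
Δd' = d'_Condition A − d'_Condition B = 0.5095 − 1.0255 = -0.5160
Condition B has the higher sensitivity.

Δd′ = -0.516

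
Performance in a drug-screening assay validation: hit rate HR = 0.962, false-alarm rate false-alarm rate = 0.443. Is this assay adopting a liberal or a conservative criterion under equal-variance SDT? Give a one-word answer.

liberal

z(H) = 1.774, z(FA) = -0.143
c = −½·(z(H) + z(FA)) = -0.8155
c < 0 → liberal criterion (biased toward responding “yes”).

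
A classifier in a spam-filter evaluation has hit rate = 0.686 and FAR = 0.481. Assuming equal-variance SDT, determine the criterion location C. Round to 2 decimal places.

C = -0.22

z(H) = 0.485
z(FA) = -0.048
c = −½·[z(H) + z(FA)] = −0.5 × (0.485 + (-0.048)) = -0.2185
c < 0: the classifier has a liberal response bias.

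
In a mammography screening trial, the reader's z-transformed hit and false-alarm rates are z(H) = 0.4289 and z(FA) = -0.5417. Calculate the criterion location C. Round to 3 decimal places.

C = 0.056

c = −½·[z(H) + z(FA)] = −½·(0.4289 + (-0.5417)) = 0.0564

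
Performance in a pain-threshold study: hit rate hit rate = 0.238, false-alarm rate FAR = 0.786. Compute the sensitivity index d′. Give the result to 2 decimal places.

d′ = -1.51

z(H) = z(0.238) = -0.7128
z(FA) = z(0.786) = 0.7926
d' = z(H) − z(FA) = -0.7128 − 0.7926 = -1.5054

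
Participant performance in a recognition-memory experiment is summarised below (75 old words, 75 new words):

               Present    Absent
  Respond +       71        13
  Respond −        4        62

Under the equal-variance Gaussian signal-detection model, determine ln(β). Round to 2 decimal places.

ln β = -0.86

H = 71/75 = 0.9467
FA = 13/75 = 0.1733
Φ⁻¹(H) = Φ⁻¹(0.9467) = 1.614
Φ⁻¹(FA) = Φ⁻¹(0.1733) = -0.941
ln β = −½·[z(H)² − z(FA)²] = −0.5 × (2.605 − 0.885) = -0.860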